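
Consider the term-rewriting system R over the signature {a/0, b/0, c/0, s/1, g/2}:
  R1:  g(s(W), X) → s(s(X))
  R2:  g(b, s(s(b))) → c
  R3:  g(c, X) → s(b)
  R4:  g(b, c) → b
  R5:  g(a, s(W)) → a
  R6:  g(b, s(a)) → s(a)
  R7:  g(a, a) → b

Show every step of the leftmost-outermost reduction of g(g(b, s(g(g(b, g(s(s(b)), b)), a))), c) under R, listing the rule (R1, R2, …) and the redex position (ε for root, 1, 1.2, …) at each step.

1. g(g(b, s(g(g(b, g(s(s(b)), b)), a))), c)  →  g(g(b, s(g(g(b, s(s(b))), a))), c)   [R1 at 1.2.1.1.2]
2. g(g(b, s(g(g(b, s(s(b))), a))), c)  →  g(g(b, s(g(c, a))), c)   [R2 at 1.2.1.1]
3. g(g(b, s(g(c, a))), c)  →  g(g(b, s(s(b))), c)   [R3 at 1.2.1]
4. g(g(b, s(s(b))), c)  →  g(c, c)   [R2 at 1]
5. g(c, c)  →  s(b)   [R3 at ε]

s(b)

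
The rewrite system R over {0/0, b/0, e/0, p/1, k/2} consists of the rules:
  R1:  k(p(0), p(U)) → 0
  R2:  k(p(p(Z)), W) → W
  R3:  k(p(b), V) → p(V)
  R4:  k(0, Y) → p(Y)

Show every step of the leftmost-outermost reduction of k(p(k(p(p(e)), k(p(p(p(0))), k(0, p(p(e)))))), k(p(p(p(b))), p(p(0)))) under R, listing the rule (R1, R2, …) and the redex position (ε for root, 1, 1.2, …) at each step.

1. k(p(k(p(p(e)), k(p(p(p(0))), k(0, p(p(e)))))), k(p(p(p(b))), p(p(0))))  →  k(p(k(p(p(p(0))), k(0, p(p(e))))), k(p(p(p(b))), p(p(0))))   [R2 at 1.1]
2. k(p(k(p(p(p(0))), k(0, p(p(e))))), k(p(p(p(b))), p(p(0))))  →  k(p(k(0, p(p(e)))), k(p(p(p(b))), p(p(0))))   [R2 at 1.1]
3. k(p(k(0, p(p(e)))), k(p(p(p(b))), p(p(0))))  →  k(p(p(p(p(e)))), k(p(p(p(b))), p(p(0))))   [R4 at 1.1]
4. k(p(p(p(p(e)))), k(p(p(p(b))), p(p(0))))  →  k(p(p(p(b))), p(p(0)))   [R2 at ε]
5. k(p(p(p(b))), p(p(0)))  →  p(p(0))   [R2 at ε]

p(p(0))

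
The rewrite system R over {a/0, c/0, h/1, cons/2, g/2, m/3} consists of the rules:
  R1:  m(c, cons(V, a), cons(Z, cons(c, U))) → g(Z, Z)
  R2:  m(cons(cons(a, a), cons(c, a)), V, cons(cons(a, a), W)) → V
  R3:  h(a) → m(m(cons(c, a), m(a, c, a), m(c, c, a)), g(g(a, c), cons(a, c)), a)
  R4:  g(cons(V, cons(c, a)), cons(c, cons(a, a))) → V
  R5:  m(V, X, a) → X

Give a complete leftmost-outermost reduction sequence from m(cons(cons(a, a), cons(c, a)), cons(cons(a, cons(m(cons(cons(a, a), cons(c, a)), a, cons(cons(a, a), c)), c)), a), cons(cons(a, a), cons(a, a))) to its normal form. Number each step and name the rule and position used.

cons(cons(a, cons(a, c)), a)

1. m(cons(cons(a, a), cons(c, a)), cons(cons(a, cons(m(cons(cons(a, a), cons(c, a)), a, cons(cons(a, a), c)), c)), a), cons(cons(a, a), cons(a, a)))  →  cons(cons(a, cons(m(cons(cons(a, a), cons(c, a)), a, cons(cons(a, a), c)), c)), a)   [R2 at ε]
2. cons(cons(a, cons(m(cons(cons(a, a), cons(c, a)), a, cons(cons(a, a), c)), c)), a)  →  cons(cons(a, cons(a, c)), a)   [R2 at 1.2.1]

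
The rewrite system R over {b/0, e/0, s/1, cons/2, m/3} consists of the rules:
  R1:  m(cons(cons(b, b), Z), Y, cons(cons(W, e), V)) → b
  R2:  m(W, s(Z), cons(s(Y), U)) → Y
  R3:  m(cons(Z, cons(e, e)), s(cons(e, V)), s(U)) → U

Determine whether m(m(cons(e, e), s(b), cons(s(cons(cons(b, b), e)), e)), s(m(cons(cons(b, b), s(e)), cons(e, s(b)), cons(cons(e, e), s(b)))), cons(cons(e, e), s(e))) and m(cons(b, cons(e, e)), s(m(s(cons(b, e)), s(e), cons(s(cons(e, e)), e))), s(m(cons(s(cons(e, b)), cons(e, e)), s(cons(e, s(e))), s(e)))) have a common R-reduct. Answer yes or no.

no — NF(t₁) = b, NF(t₂) = e

Reduce t₁ = m(m(cons(e, e), s(b), cons(s(cons(cons(b, b), e)), e)), s(m(cons(cons(b, b), s(e)), cons(e, s(b)), cons(cons(e, e), s(b)))), cons(cons(e, e), s(e))):
1. m(m(cons(e, e), s(b), cons(s(cons(cons(b, b), e)), e)), s(m(cons(cons(b, b), s(e)), cons(e, s(b)), cons(cons(e, e), s(b)))), cons(cons(e, e), s(e)))  →  m(cons(cons(b, b), e), s(m(cons(cons(b, b), s(e)), cons(e, s(b)), cons(cons(e, e), s(b)))), cons(cons(e, e), s(e)))   [R2 at 1]
2. m(cons(cons(b, b), e), s(m(cons(cons(b, b), s(e)), cons(e, s(b)), cons(cons(e, e), s(b)))), cons(cons(e, e), s(e)))  →  b   [R1 at ε]

Reduce t₂ = m(cons(b, cons(e, e)), s(m(s(cons(b, e)), s(e), cons(s(cons(e, e)), e))), s(m(cons(s(cons(e, b)), cons(e, e)), s(cons(e, s(e))), s(e)))):
1. m(cons(b, cons(e, e)), s(m(s(cons(b, e)), s(e), cons(s(cons(e, e)), e))), s(m(cons(s(cons(e, b)), cons(e, e)), s(cons(e, s(e))), s(e))))  →  m(cons(b, cons(e, e)), s(cons(e, e)), s(m(cons(s(cons(e, b)), cons(e, e)), s(cons(e, s(e))), s(e))))   [R2 at 2.1]
2. m(cons(b, cons(e, e)), s(cons(e, e)), s(m(cons(s(cons(e, b)), cons(e, e)), s(cons(e, s(e))), s(e))))  →  m(cons(s(cons(e, b)), cons(e, e)), s(cons(e, s(e))), s(e))   [R3 at ε]
3. m(cons(s(cons(e, b)), cons(e, e)), s(cons(e, s(e))), s(e))  →  e   [R3 at ε]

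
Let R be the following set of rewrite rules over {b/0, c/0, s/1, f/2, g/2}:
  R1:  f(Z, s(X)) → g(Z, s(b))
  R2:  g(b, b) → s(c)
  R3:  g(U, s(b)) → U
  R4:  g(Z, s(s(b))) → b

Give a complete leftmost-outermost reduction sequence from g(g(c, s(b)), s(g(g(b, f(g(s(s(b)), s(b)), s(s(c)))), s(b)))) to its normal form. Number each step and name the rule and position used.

c

1. g(g(c, s(b)), s(g(g(b, f(g(s(s(b)), s(b)), s(s(c)))), s(b))))  →  g(c, s(g(g(b, f(g(s(s(b)), s(b)), s(s(c)))), s(b))))   [R3 at 1]
2. g(c, s(g(g(b, f(g(s(s(b)), s(b)), s(s(c)))), s(b))))  →  g(c, s(g(b, f(g(s(s(b)), s(b)), s(s(c))))))   [R3 at 2.1]
3. g(c, s(g(b, f(g(s(s(b)), s(b)), s(s(c))))))  →  g(c, s(g(b, g(g(s(s(b)), s(b)), s(b)))))   [R1 at 2.1.2]
4. g(c, s(g(b, g(g(s(s(b)), s(b)), s(b)))))  →  g(c, s(g(b, g(s(s(b)), s(b)))))   [R3 at 2.1.2]
5. g(c, s(g(b, g(s(s(b)), s(b)))))  →  g(c, s(g(b, s(s(b)))))   [R3 at 2.1.2]
6. g(c, s(g(b, s(s(b)))))  →  g(c, s(b))   [R4 at 2.1]
7. g(c, s(b))  →  c   [R3 at ε]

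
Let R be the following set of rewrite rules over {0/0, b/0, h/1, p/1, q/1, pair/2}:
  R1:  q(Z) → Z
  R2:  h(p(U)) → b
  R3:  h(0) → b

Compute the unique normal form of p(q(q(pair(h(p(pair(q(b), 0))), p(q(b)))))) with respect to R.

p(pair(b, p(b)))

1. p(q(q(pair(h(p(pair(q(b), 0))), p(q(b))))))  →  p(q(pair(h(p(pair(q(b), 0))), p(q(b)))))   [R1 at 1]
2. p(q(pair(h(p(pair(q(b), 0))), p(q(b)))))  →  p(pair(h(p(pair(q(b), 0))), p(q(b))))   [R1 at 1]
3. p(pair(h(p(pair(q(b), 0))), p(q(b))))  →  p(pair(b, p(q(b))))   [R2 at 1.1]
4. p(pair(b, p(q(b))))  →  p(pair(b, p(b)))   [R1 at 1.2.1]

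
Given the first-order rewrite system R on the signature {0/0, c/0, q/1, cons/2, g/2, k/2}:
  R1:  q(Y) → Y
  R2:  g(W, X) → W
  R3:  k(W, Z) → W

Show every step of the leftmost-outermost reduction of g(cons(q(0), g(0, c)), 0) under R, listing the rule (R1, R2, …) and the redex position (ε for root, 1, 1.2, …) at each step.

cons(0, 0)

1. g(cons(q(0), g(0, c)), 0)  →  cons(q(0), g(0, c))   [R2 at ε]
2. cons(q(0), g(0, c))  →  cons(0, g(0, c))   [R1 at 1]
3. cons(0, g(0, c))  →  cons(0, 0)   [R2 at 2]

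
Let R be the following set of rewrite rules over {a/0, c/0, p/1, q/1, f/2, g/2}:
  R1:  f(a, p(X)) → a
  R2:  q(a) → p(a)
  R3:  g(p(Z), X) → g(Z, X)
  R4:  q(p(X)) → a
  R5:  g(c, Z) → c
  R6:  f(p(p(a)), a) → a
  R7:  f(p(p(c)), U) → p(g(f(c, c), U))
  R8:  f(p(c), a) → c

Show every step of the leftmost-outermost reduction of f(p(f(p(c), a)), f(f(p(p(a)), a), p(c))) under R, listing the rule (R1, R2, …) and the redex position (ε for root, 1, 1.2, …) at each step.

c

1. f(p(f(p(c), a)), f(f(p(p(a)), a), p(c)))  →  f(p(c), f(f(p(p(a)), a), p(c)))   [R8 at 1.1]
2. f(p(c), f(f(p(p(a)), a), p(c)))  →  f(p(c), f(a, p(c)))   [R6 at 2.1]
3. f(p(c), f(a, p(c)))  →  f(p(c), a)   [R1 at 2]
4. f(p(c), a)  →  c   [R8 at ε]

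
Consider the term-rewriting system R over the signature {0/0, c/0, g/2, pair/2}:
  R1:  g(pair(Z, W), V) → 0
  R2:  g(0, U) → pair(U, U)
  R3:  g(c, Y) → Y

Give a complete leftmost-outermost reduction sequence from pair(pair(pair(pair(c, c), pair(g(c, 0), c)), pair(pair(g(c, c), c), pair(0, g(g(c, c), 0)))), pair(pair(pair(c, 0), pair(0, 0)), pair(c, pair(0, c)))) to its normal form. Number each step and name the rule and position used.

1. pair(pair(pair(pair(c, c), pair(g(c, 0), c)), pair(pair(g(c, c), c), pair(0, g(g(c, c), 0)))), pair(pair(pair(c, 0), pair(0, 0)), pair(c, pair(0, c))))  →  pair(pair(pair(pair(c, c), pair(0, c)), pair(pair(g(c, c), c), pair(0, g(g(c, c), 0)))), pair(pair(pair(c, 0), pair(0, 0)), pair(c, pair(0, c))))   [R3 at 1.1.2.1]
2. pair(pair(pair(pair(c, c), pair(0, c)), pair(pair(g(c, c), c), pair(0, g(g(c, c), 0)))), pair(pair(pair(c, 0), pair(0, 0)), pair(c, pair(0, c))))  →  pair(pair(pair(pair(c, c), pair(0, c)), pair(pair(c, c), pair(0, g(g(c, c), 0)))), pair(pair(pair(c, 0), pair(0, 0)), pair(c, pair(0, c))))   [R3 at 1.2.1.1]
3. pair(pair(pair(pair(c, c), pair(0, c)), pair(pair(c, c), pair(0, g(g(c, c), 0)))), pair(pair(pair(c, 0), pair(0, 0)), pair(c, pair(0, c))))  →  pair(pair(pair(pair(c, c), pair(0, c)), pair(pair(c, c), pair(0, g(c, 0)))), pair(pair(pair(c, 0), pair(0, 0)), pair(c, pair(0, c))))   [R3 at 1.2.2.2.1]
4. pair(pair(pair(pair(c, c), pair(0, c)), pair(pair(c, c), pair(0, g(c, 0)))), pair(pair(pair(c, 0), pair(0, 0)), pair(c, pair(0, c))))  →  pair(pair(pair(pair(c, c), pair(0, c)), pair(pair(c, c), pair(0, 0))), pair(pair(pair(c, 0), pair(0, 0)), pair(c, pair(0, c))))   [R3 at 1.2.2.2]

pair(pair(pair(pair(c, c), pair(0, c)), pair(pair(c, c), pair(0, 0))), pair(pair(pair(c, 0), pair(0, 0)), pair(c, pair(0, c))))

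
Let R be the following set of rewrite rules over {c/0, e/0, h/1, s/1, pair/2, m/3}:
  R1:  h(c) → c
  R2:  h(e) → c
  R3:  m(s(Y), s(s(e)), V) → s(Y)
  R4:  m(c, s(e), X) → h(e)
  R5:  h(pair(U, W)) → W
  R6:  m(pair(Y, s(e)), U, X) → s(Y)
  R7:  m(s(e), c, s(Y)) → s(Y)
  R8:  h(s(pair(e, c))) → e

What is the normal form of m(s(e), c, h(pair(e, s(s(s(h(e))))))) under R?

1. m(s(e), c, h(pair(e, s(s(s(h(e)))))))  →  m(s(e), c, s(s(s(h(e)))))   [R5 at 3]
2. m(s(e), c, s(s(s(h(e)))))  →  s(s(s(h(e))))   [R7 at ε]
3. s(s(s(h(e))))  →  s(s(s(c)))   [R2 at 1.1.1]

s(s(s(c)))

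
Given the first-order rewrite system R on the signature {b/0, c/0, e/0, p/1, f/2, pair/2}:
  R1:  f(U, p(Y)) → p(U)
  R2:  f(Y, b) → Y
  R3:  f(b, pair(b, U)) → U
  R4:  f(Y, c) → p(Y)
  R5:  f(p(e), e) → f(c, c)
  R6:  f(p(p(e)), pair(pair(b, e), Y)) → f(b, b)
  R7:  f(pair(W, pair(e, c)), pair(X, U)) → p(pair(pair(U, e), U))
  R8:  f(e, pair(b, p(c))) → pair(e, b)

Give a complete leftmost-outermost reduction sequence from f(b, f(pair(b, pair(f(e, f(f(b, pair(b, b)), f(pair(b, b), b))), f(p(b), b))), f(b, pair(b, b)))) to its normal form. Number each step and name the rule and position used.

pair(e, p(b))

1. f(b, f(pair(b, pair(f(e, f(f(b, pair(b, b)), f(pair(b, b), b))), f(p(b), b))), f(b, pair(b, b))))  →  f(b, f(pair(b, pair(f(e, f(b, f(pair(b, b), b))), f(p(b), b))), f(b, pair(b, b))))   [R3 at 2.1.2.1.2.1]
2. f(b, f(pair(b, pair(f(e, f(b, f(pair(b, b), b))), f(p(b), b))), f(b, pair(b, b))))  →  f(b, f(pair(b, pair(f(e, f(b, pair(b, b))), f(p(b), b))), f(b, pair(b, b))))   [R2 at 2.1.2.1.2.2]
3. f(b, f(pair(b, pair(f(e, f(b, pair(b, b))), f(p(b), b))), f(b, pair(b, b))))  →  f(b, f(pair(b, pair(f(e, b), f(p(b), b))), f(b, pair(b, b))))   [R3 at 2.1.2.1.2]
4. f(b, f(pair(b, pair(f(e, b), f(p(b), b))), f(b, pair(b, b))))  →  f(b, f(pair(b, pair(e, f(p(b), b))), f(b, pair(b, b))))   [R2 at 2.1.2.1]
5. f(b, f(pair(b, pair(e, f(p(b), b))), f(b, pair(b, b))))  →  f(b, f(pair(b, pair(e, p(b))), f(b, pair(b, b))))   [R2 at 2.1.2.2]
6. f(b, f(pair(b, pair(e, p(b))), f(b, pair(b, b))))  →  f(b, f(pair(b, pair(e, p(b))), b))   [R3 at 2.2]
7. f(b, f(pair(b, pair(e, p(b))), b))  →  f(b, pair(b, pair(e, p(b))))   [R2 at 2]
8. f(b, pair(b, pair(e, p(b))))  →  pair(e, p(b))   [R3 at ε]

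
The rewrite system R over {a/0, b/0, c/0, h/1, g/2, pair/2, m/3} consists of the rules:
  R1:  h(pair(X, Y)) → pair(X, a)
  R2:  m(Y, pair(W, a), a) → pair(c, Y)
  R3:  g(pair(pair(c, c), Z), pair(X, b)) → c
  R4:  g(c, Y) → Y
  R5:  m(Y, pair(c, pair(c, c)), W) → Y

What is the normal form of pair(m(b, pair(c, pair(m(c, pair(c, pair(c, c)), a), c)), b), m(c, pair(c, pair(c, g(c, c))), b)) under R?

1. pair(m(b, pair(c, pair(m(c, pair(c, pair(c, c)), a), c)), b), m(c, pair(c, pair(c, g(c, c))), b))  →  pair(m(b, pair(c, pair(c, c)), b), m(c, pair(c, pair(c, g(c, c))), b))   [R5 at 1.2.2.1]
2. pair(m(b, pair(c, pair(c, c)), b), m(c, pair(c, pair(c, g(c, c))), b))  →  pair(b, m(c, pair(c, pair(c, g(c, c))), b))   [R5 at 1]
3. pair(b, m(c, pair(c, pair(c, g(c, c))), b))  →  pair(b, m(c, pair(c, pair(c, c)), b))   [R4 at 2.2.2.2]
4. pair(b, m(c, pair(c, pair(c, c)), b))  →  pair(b, c)   [R5 at 2]

pair(b, c)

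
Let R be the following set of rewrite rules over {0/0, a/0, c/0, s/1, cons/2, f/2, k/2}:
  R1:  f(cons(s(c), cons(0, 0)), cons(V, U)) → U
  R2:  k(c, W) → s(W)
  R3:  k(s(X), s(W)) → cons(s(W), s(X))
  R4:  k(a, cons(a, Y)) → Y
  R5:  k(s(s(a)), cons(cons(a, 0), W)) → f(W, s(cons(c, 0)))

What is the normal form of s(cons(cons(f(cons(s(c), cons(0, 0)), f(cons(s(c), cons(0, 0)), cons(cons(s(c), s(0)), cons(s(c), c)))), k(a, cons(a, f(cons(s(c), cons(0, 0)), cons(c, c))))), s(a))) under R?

s(cons(cons(c, c), s(a)))

1. s(cons(cons(f(cons(s(c), cons(0, 0)), f(cons(s(c), cons(0, 0)), cons(cons(s(c), s(0)), cons(s(c), c)))), k(a, cons(a, f(cons(s(c), cons(0, 0)), cons(c, c))))), s(a)))  →  s(cons(cons(f(cons(s(c), cons(0, 0)), cons(s(c), c)), k(a, cons(a, f(cons(s(c), cons(0, 0)), cons(c, c))))), s(a)))   [R1 at 1.1.1.2]
2. s(cons(cons(f(cons(s(c), cons(0, 0)), cons(s(c), c)), k(a, cons(a, f(cons(s(c), cons(0, 0)), cons(c, c))))), s(a)))  →  s(cons(cons(c, k(a, cons(a, f(cons(s(c), cons(0, 0)), cons(c, c))))), s(a)))   [R1 at 1.1.1]
3. s(cons(cons(c, k(a, cons(a, f(cons(s(c), cons(0, 0)), cons(c, c))))), s(a)))  →  s(cons(cons(c, f(cons(s(c), cons(0, 0)), cons(c, c))), s(a)))   [R4 at 1.1.2]
4. s(cons(cons(c, f(cons(s(c), cons(0, 0)), cons(c, c))), s(a)))  →  s(cons(cons(c, c), s(a)))   [R1 at 1.1.2]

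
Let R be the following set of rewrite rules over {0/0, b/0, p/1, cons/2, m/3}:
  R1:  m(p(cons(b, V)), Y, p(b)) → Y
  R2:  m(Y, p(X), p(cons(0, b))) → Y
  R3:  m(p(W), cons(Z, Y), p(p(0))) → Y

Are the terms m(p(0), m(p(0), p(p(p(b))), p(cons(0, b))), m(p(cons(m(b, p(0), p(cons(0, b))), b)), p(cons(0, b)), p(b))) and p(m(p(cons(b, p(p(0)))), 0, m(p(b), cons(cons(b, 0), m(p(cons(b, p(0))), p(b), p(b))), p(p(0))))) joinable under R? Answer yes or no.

Reduce t₁ = m(p(0), m(p(0), p(p(p(b))), p(cons(0, b))), m(p(cons(m(b, p(0), p(cons(0, b))), b)), p(cons(0, b)), p(b))):
1. m(p(0), m(p(0), p(p(p(b))), p(cons(0, b))), m(p(cons(m(b, p(0), p(cons(0, b))), b)), p(cons(0, b)), p(b)))  →  m(p(0), p(0), m(p(cons(m(b, p(0), p(cons(0, b))), b)), p(cons(0, b)), p(b)))   [R2 at 2]
2. m(p(0), p(0), m(p(cons(m(b, p(0), p(cons(0, b))), b)), p(cons(0, b)), p(b)))  →  m(p(0), p(0), m(p(cons(b, b)), p(cons(0, b)), p(b)))   [R2 at 3.1.1.1]
3. m(p(0), p(0), m(p(cons(b, b)), p(cons(0, b)), p(b)))  →  m(p(0), p(0), p(cons(0, b)))   [R1 at 3]
4. m(p(0), p(0), p(cons(0, b)))  →  p(0)   [R2 at ε]

Reduce t₂ = p(m(p(cons(b, p(p(0)))), 0, m(p(b), cons(cons(b, 0), m(p(cons(b, p(0))), p(b), p(b))), p(p(0))))):
1. p(m(p(cons(b, p(p(0)))), 0, m(p(b), cons(cons(b, 0), m(p(cons(b, p(0))), p(b), p(b))), p(p(0)))))  →  p(m(p(cons(b, p(p(0)))), 0, m(p(cons(b, p(0))), p(b), p(b))))   [R3 at 1.3]
2. p(m(p(cons(b, p(p(0)))), 0, m(p(cons(b, p(0))), p(b), p(b))))  →  p(m(p(cons(b, p(p(0)))), 0, p(b)))   [R1 at 1.3]
3. p(m(p(cons(b, p(p(0)))), 0, p(b)))  →  p(0)   [R1 at 1]

yes — NF(t₁) = p(0), NF(t₂) = p(0)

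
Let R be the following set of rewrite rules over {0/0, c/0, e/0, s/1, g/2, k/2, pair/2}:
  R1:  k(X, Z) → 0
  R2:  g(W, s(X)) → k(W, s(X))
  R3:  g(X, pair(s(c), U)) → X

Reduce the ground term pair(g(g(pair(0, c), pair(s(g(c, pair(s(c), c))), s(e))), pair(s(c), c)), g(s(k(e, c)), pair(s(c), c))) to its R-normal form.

pair(pair(0, c), s(0))

1. pair(g(g(pair(0, c), pair(s(g(c, pair(s(c), c))), s(e))), pair(s(c), c)), g(s(k(e, c)), pair(s(c), c)))  →  pair(g(pair(0, c), pair(s(g(c, pair(s(c), c))), s(e))), g(s(k(e, c)), pair(s(c), c)))   [R3 at 1]
2. pair(g(pair(0, c), pair(s(g(c, pair(s(c), c))), s(e))), g(s(k(e, c)), pair(s(c), c)))  →  pair(g(pair(0, c), pair(s(c), s(e))), g(s(k(e, c)), pair(s(c), c)))   [R3 at 1.2.1.1]
3. pair(g(pair(0, c), pair(s(c), s(e))), g(s(k(e, c)), pair(s(c), c)))  →  pair(pair(0, c), g(s(k(e, c)), pair(s(c), c)))   [R3 at 1]
4. pair(pair(0, c), g(s(k(e, c)), pair(s(c), c)))  →  pair(pair(0, c), s(k(e, c)))   [R3 at 2]
5. pair(pair(0, c), s(k(e, c)))  →  pair(pair(0, c), s(0))   [R1 at 2.1]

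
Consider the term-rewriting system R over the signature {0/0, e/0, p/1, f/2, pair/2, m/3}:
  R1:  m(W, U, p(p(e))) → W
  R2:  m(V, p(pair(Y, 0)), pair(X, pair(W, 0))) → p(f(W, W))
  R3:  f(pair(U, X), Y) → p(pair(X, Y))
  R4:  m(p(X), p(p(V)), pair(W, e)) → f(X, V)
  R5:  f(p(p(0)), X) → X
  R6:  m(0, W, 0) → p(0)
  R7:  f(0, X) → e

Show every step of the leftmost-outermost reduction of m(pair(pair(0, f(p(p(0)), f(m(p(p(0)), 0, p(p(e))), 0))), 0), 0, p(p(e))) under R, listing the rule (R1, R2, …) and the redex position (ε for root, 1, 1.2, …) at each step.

pair(pair(0, 0), 0)

1. m(pair(pair(0, f(p(p(0)), f(m(p(p(0)), 0, p(p(e))), 0))), 0), 0, p(p(e)))  →  pair(pair(0, f(p(p(0)), f(m(p(p(0)), 0, p(p(e))), 0))), 0)   [R1 at ε]
2. pair(pair(0, f(p(p(0)), f(m(p(p(0)), 0, p(p(e))), 0))), 0)  →  pair(pair(0, f(m(p(p(0)), 0, p(p(e))), 0)), 0)   [R5 at 1.2]
3. pair(pair(0, f(m(p(p(0)), 0, p(p(e))), 0)), 0)  →  pair(pair(0, f(p(p(0)), 0)), 0)   [R1 at 1.2.1]
4. pair(pair(0, f(p(p(0)), 0)), 0)  →  pair(pair(0, 0), 0)   [R5 at 1.2]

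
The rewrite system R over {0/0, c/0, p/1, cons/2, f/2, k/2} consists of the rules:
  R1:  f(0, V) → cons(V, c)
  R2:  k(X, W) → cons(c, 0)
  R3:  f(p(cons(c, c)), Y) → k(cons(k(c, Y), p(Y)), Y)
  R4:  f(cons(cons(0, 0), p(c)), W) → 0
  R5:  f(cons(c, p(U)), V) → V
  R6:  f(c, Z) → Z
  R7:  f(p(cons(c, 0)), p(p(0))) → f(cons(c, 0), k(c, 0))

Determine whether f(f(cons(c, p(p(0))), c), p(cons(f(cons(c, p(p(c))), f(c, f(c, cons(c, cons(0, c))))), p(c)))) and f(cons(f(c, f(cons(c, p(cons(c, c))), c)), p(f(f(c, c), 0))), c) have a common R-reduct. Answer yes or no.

Reduce t₁ = f(f(cons(c, p(p(0))), c), p(cons(f(cons(c, p(p(c))), f(c, f(c, cons(c, cons(0, c))))), p(c)))):
1. f(f(cons(c, p(p(0))), c), p(cons(f(cons(c, p(p(c))), f(c, f(c, cons(c, cons(0, c))))), p(c))))  →  f(c, p(cons(f(cons(c, p(p(c))), f(c, f(c, cons(c, cons(0, c))))), p(c))))   [R5 at 1]
2. f(c, p(cons(f(cons(c, p(p(c))), f(c, f(c, cons(c, cons(0, c))))), p(c))))  →  p(cons(f(cons(c, p(p(c))), f(c, f(c, cons(c, cons(0, c))))), p(c)))   [R6 at ε]
3. p(cons(f(cons(c, p(p(c))), f(c, f(c, cons(c, cons(0, c))))), p(c)))  →  p(cons(f(c, f(c, cons(c, cons(0, c)))), p(c)))   [R5 at 1.1]
4. p(cons(f(c, f(c, cons(c, cons(0, c)))), p(c)))  →  p(cons(f(c, cons(c, cons(0, c))), p(c)))   [R6 at 1.1]
5. p(cons(f(c, cons(c, cons(0, c))), p(c)))  →  p(cons(cons(c, cons(0, c)), p(c)))   [R6 at 1.1]

Reduce t₂ = f(cons(f(c, f(cons(c, p(cons(c, c))), c)), p(f(f(c, c), 0))), c):
1. f(cons(f(c, f(cons(c, p(cons(c, c))), c)), p(f(f(c, c), 0))), c)  →  f(cons(f(cons(c, p(cons(c, c))), c), p(f(f(c, c), 0))), c)   [R6 at 1.1]
2. f(cons(f(cons(c, p(cons(c, c))), c), p(f(f(c, c), 0))), c)  →  f(cons(c, p(f(f(c, c), 0))), c)   [R5 at 1.1]
3. f(cons(c, p(f(f(c, c), 0))), c)  →  c   [R5 at ε]

no — NF(t₁) = p(cons(cons(c, cons(0, c)), p(c))), NF(t₂) = c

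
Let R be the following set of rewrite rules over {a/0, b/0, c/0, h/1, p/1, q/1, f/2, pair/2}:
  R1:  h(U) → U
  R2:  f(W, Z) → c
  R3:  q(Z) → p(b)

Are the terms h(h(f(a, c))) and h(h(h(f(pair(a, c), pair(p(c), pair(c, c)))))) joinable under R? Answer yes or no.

Reduce t₁ = h(h(f(a, c))):
1. h(h(f(a, c)))  →  h(f(a, c))   [R1 at ε]
2. h(f(a, c))  →  f(a, c)   [R1 at ε]
3. f(a, c)  →  c   [R2 at ε]

Reduce t₂ = h(h(h(f(pair(a, c), pair(p(c), pair(c, c)))))):
1. h(h(h(f(pair(a, c), pair(p(c), pair(c, c))))))  →  h(h(f(pair(a, c), pair(p(c), pair(c, c)))))   [R1 at ε]
2. h(h(f(pair(a, c), pair(p(c), pair(c, c)))))  →  h(f(pair(a, c), pair(p(c), pair(c, c))))   [R1 at ε]
3. h(f(pair(a, c), pair(p(c), pair(c, c))))  →  f(pair(a, c), pair(p(c), pair(c, c)))   [R1 at ε]
4. f(pair(a, c), pair(p(c), pair(c, c)))  →  c   [R2 at ε]

yes — NF(t₁) = c, NF(t₂) = c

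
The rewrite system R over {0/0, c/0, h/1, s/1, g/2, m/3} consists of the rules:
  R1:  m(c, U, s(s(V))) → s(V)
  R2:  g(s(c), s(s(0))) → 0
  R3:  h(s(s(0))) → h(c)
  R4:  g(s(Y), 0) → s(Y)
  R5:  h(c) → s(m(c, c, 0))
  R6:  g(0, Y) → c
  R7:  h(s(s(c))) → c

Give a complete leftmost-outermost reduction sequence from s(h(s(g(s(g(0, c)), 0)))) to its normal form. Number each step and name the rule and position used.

1. s(h(s(g(s(g(0, c)), 0))))  →  s(h(s(s(g(0, c)))))   [R4 at 1.1.1]
2. s(h(s(s(g(0, c)))))  →  s(h(s(s(c))))   [R6 at 1.1.1.1]
3. s(h(s(s(c))))  →  s(c)   [R7 at 1]

s(c)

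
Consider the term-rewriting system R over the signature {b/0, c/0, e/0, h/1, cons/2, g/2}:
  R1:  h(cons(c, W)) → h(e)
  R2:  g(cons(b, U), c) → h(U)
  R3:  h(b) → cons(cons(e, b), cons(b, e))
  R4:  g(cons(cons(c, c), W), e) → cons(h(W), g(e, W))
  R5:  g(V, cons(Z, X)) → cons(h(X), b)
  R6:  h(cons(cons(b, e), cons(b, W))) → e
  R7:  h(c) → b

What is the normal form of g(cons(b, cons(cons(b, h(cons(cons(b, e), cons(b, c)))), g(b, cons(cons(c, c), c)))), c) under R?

e

1. g(cons(b, cons(cons(b, h(cons(cons(b, e), cons(b, c)))), g(b, cons(cons(c, c), c)))), c)  →  h(cons(cons(b, h(cons(cons(b, e), cons(b, c)))), g(b, cons(cons(c, c), c))))   [R2 at ε]
2. h(cons(cons(b, h(cons(cons(b, e), cons(b, c)))), g(b, cons(cons(c, c), c))))  →  h(cons(cons(b, e), g(b, cons(cons(c, c), c))))   [R6 at 1.1.2]
3. h(cons(cons(b, e), g(b, cons(cons(c, c), c))))  →  h(cons(cons(b, e), cons(h(c), b)))   [R5 at 1.2]
4. h(cons(cons(b, e), cons(h(c), b)))  →  h(cons(cons(b, e), cons(b, b)))   [R7 at 1.2.1]
5. h(cons(cons(b, e), cons(b, b)))  →  e   [R6 at ε]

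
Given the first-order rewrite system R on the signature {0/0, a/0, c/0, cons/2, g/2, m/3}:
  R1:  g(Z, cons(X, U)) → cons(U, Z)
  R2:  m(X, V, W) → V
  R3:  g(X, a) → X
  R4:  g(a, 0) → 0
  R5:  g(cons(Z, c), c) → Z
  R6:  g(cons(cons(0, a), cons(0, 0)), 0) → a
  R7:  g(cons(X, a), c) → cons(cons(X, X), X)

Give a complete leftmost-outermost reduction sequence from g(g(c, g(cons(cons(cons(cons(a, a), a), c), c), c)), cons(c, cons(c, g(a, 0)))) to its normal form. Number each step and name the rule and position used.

1. g(g(c, g(cons(cons(cons(cons(a, a), a), c), c), c)), cons(c, cons(c, g(a, 0))))  →  cons(cons(c, g(a, 0)), g(c, g(cons(cons(cons(cons(a, a), a), c), c), c)))   [R1 at ε]
2. cons(cons(c, g(a, 0)), g(c, g(cons(cons(cons(cons(a, a), a), c), c), c)))  →  cons(cons(c, 0), g(c, g(cons(cons(cons(cons(a, a), a), c), c), c)))   [R4 at 1.2]
3. cons(cons(c, 0), g(c, g(cons(cons(cons(cons(a, a), a), c), c), c)))  →  cons(cons(c, 0), g(c, cons(cons(cons(a, a), a), c)))   [R5 at 2.2]
4. cons(cons(c, 0), g(c, cons(cons(cons(a, a), a), c)))  →  cons(cons(c, 0), cons(c, c))   [R1 at 2]

cons(cons(c, 0), cons(c, c))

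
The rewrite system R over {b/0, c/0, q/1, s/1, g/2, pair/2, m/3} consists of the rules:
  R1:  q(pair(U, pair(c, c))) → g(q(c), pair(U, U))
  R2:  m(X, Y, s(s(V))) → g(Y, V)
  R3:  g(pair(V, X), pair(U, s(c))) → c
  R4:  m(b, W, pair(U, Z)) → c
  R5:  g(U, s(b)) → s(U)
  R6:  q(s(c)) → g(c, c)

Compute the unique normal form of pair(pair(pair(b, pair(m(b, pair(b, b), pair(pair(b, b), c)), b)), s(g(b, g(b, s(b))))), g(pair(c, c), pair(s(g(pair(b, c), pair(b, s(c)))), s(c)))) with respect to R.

pair(pair(pair(b, pair(c, b)), s(s(b))), c)

1. pair(pair(pair(b, pair(m(b, pair(b, b), pair(pair(b, b), c)), b)), s(g(b, g(b, s(b))))), g(pair(c, c), pair(s(g(pair(b, c), pair(b, s(c)))), s(c))))  →  pair(pair(pair(b, pair(c, b)), s(g(b, g(b, s(b))))), g(pair(c, c), pair(s(g(pair(b, c), pair(b, s(c)))), s(c))))   [R4 at 1.1.2.1]
2. pair(pair(pair(b, pair(c, b)), s(g(b, g(b, s(b))))), g(pair(c, c), pair(s(g(pair(b, c), pair(b, s(c)))), s(c))))  →  pair(pair(pair(b, pair(c, b)), s(g(b, s(b)))), g(pair(c, c), pair(s(g(pair(b, c), pair(b, s(c)))), s(c))))   [R5 at 1.2.1.2]
3. pair(pair(pair(b, pair(c, b)), s(g(b, s(b)))), g(pair(c, c), pair(s(g(pair(b, c), pair(b, s(c)))), s(c))))  →  pair(pair(pair(b, pair(c, b)), s(s(b))), g(pair(c, c), pair(s(g(pair(b, c), pair(b, s(c)))), s(c))))   [R5 at 1.2.1]
4. pair(pair(pair(b, pair(c, b)), s(s(b))), g(pair(c, c), pair(s(g(pair(b, c), pair(b, s(c)))), s(c))))  →  pair(pair(pair(b, pair(c, b)), s(s(b))), c)   [R3 at 2]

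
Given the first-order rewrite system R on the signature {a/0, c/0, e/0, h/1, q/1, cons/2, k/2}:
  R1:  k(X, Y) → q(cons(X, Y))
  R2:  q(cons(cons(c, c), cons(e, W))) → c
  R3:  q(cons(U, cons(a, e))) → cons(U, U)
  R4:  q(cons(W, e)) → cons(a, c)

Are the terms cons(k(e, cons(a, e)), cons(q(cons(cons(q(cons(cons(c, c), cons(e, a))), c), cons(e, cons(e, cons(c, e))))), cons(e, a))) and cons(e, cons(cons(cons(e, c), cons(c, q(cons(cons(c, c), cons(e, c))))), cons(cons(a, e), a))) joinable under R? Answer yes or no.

no — NF(t₁) = cons(cons(e, e), cons(c, cons(e, a))), NF(t₂) = cons(e, cons(cons(cons(e, c), cons(c, c)), cons(cons(a, e), a)))

Reduce t₁ = cons(k(e, cons(a, e)), cons(q(cons(cons(q(cons(cons(c, c), cons(e, a))), c), cons(e, cons(e, cons(c, e))))), cons(e, a))):
1. cons(k(e, cons(a, e)), cons(q(cons(cons(q(cons(cons(c, c), cons(e, a))), c), cons(e, cons(e, cons(c, e))))), cons(e, a)))  →  cons(q(cons(e, cons(a, e))), cons(q(cons(cons(q(cons(cons(c, c), cons(e, a))), c), cons(e, cons(e, cons(c, e))))), cons(e, a)))   [R1 at 1]
2. cons(q(cons(e, cons(a, e))), cons(q(cons(cons(q(cons(cons(c, c), cons(e, a))), c), cons(e, cons(e, cons(c, e))))), cons(e, a)))  →  cons(cons(e, e), cons(q(cons(cons(q(cons(cons(c, c), cons(e, a))), c), cons(e, cons(e, cons(c, e))))), cons(e, a)))   [R3 at 1]
3. cons(cons(e, e), cons(q(cons(cons(q(cons(cons(c, c), cons(e, a))), c), cons(e, cons(e, cons(c, e))))), cons(e, a)))  →  cons(cons(e, e), cons(q(cons(cons(c, c), cons(e, cons(e, cons(c, e))))), cons(e, a)))   [R2 at 2.1.1.1.1]
4. cons(cons(e, e), cons(q(cons(cons(c, c), cons(e, cons(e, cons(c, e))))), cons(e, a)))  →  cons(cons(e, e), cons(c, cons(e, a)))   [R2 at 2.1]

Reduce t₂ = cons(e, cons(cons(cons(e, c), cons(c, q(cons(cons(c, c), cons(e, c))))), cons(cons(a, e), a))):
1. cons(e, cons(cons(cons(e, c), cons(c, q(cons(cons(c, c), cons(e, c))))), cons(cons(a, e), a)))  →  cons(e, cons(cons(cons(e, c), cons(c, c)), cons(cons(a, e), a)))   [R2 at 2.1.2.2]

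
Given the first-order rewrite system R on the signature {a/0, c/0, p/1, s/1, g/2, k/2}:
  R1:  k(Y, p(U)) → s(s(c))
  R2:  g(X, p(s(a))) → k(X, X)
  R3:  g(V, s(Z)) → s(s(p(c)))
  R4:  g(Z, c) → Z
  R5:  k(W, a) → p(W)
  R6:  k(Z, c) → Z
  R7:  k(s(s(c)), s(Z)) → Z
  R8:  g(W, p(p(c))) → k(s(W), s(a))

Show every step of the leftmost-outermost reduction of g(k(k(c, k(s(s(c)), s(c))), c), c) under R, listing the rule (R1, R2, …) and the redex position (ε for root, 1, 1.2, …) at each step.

c

1. g(k(k(c, k(s(s(c)), s(c))), c), c)  →  k(k(c, k(s(s(c)), s(c))), c)   [R4 at ε]
2. k(k(c, k(s(s(c)), s(c))), c)  →  k(c, k(s(s(c)), s(c)))   [R6 at ε]
3. k(c, k(s(s(c)), s(c)))  →  k(c, c)   [R7 at 2]
4. k(c, c)  →  c   [R6 at ε]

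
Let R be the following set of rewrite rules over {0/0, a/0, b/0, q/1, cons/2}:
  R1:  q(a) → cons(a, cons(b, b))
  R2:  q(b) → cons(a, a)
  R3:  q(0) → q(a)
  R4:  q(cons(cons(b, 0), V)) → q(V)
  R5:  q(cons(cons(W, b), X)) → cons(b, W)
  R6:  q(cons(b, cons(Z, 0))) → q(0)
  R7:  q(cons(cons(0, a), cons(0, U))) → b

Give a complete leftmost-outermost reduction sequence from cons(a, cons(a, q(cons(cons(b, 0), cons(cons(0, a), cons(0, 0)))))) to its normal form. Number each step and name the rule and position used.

cons(a, cons(a, b))

1. cons(a, cons(a, q(cons(cons(b, 0), cons(cons(0, a), cons(0, 0))))))  →  cons(a, cons(a, q(cons(cons(0, a), cons(0, 0)))))   [R4 at 2.2]
2. cons(a, cons(a, q(cons(cons(0, a), cons(0, 0)))))  →  cons(a, cons(a, b))   [R7 at 2.2]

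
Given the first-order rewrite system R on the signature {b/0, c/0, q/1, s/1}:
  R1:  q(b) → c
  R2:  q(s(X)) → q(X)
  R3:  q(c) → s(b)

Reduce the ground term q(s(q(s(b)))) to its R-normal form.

s(b)

1. q(s(q(s(b))))  →  q(q(s(b)))   [R2 at ε]
2. q(q(s(b)))  →  q(q(b))   [R2 at 1]
3. q(q(b))  →  q(c)   [R1 at 1]
4. q(c)  →  s(b)   [R3 at ε]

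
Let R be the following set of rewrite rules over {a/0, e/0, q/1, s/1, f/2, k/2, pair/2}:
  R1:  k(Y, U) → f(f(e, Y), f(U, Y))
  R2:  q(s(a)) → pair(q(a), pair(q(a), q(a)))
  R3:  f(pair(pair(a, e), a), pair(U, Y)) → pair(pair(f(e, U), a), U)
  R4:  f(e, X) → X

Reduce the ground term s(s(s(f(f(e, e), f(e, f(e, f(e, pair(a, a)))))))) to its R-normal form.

s(s(s(pair(a, a))))

1. s(s(s(f(f(e, e), f(e, f(e, f(e, pair(a, a))))))))  →  s(s(s(f(e, f(e, f(e, f(e, pair(a, a))))))))   [R4 at 1.1.1.1]
2. s(s(s(f(e, f(e, f(e, f(e, pair(a, a))))))))  →  s(s(s(f(e, f(e, f(e, pair(a, a)))))))   [R4 at 1.1.1]
3. s(s(s(f(e, f(e, f(e, pair(a, a)))))))  →  s(s(s(f(e, f(e, pair(a, a))))))   [R4 at 1.1.1]
4. s(s(s(f(e, f(e, pair(a, a))))))  →  s(s(s(f(e, pair(a, a)))))   [R4 at 1.1.1]
5. s(s(s(f(e, pair(a, a)))))  →  s(s(s(pair(a, a))))   [R4 at 1.1.1]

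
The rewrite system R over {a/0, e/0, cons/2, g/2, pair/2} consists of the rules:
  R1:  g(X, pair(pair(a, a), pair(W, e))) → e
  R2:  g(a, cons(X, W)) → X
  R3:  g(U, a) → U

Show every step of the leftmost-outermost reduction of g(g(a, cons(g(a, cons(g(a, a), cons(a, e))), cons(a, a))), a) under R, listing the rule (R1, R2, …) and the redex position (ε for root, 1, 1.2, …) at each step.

a

1. g(g(a, cons(g(a, cons(g(a, a), cons(a, e))), cons(a, a))), a)  →  g(a, cons(g(a, cons(g(a, a), cons(a, e))), cons(a, a)))   [R3 at ε]
2. g(a, cons(g(a, cons(g(a, a), cons(a, e))), cons(a, a)))  →  g(a, cons(g(a, a), cons(a, e)))   [R2 at ε]
3. g(a, cons(g(a, a), cons(a, e)))  →  g(a, a)   [R2 at ε]
4. g(a, a)  →  a   [R3 at ε]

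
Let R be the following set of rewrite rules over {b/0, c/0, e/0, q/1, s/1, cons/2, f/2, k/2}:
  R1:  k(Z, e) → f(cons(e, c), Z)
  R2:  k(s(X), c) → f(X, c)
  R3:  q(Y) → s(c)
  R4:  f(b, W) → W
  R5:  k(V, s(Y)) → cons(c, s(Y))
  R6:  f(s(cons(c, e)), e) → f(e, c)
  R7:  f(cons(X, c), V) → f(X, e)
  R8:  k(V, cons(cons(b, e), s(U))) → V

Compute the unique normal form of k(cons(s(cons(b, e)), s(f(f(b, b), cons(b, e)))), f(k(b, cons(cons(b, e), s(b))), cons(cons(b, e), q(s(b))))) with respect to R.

cons(s(cons(b, e)), s(cons(b, e)))

1. k(cons(s(cons(b, e)), s(f(f(b, b), cons(b, e)))), f(k(b, cons(cons(b, e), s(b))), cons(cons(b, e), q(s(b)))))  →  k(cons(s(cons(b, e)), s(f(b, cons(b, e)))), f(k(b, cons(cons(b, e), s(b))), cons(cons(b, e), q(s(b)))))   [R4 at 1.2.1.1]
2. k(cons(s(cons(b, e)), s(f(b, cons(b, e)))), f(k(b, cons(cons(b, e), s(b))), cons(cons(b, e), q(s(b)))))  →  k(cons(s(cons(b, e)), s(cons(b, e))), f(k(b, cons(cons(b, e), s(b))), cons(cons(b, e), q(s(b)))))   [R4 at 1.2.1]
3. k(cons(s(cons(b, e)), s(cons(b, e))), f(k(b, cons(cons(b, e), s(b))), cons(cons(b, e), q(s(b)))))  →  k(cons(s(cons(b, e)), s(cons(b, e))), f(b, cons(cons(b, e), q(s(b)))))   [R8 at 2.1]
4. k(cons(s(cons(b, e)), s(cons(b, e))), f(b, cons(cons(b, e), q(s(b)))))  →  k(cons(s(cons(b, e)), s(cons(b, e))), cons(cons(b, e), q(s(b))))   [R4 at 2]
5. k(cons(s(cons(b, e)), s(cons(b, e))), cons(cons(b, e), q(s(b))))  →  k(cons(s(cons(b, e)), s(cons(b, e))), cons(cons(b, e), s(c)))   [R3 at 2.2]
6. k(cons(s(cons(b, e)), s(cons(b, e))), cons(cons(b, e), s(c)))  →  cons(s(cons(b, e)), s(cons(b, e)))   [R8 at ε]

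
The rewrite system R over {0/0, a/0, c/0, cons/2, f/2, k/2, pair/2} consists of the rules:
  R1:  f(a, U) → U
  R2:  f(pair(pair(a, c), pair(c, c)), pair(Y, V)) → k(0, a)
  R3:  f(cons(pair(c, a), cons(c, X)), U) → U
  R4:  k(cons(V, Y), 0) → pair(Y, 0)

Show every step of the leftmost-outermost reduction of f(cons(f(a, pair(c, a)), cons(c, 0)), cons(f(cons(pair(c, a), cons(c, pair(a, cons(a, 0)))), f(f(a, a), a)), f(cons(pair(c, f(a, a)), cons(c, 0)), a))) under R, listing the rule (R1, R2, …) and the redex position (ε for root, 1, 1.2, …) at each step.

1. f(cons(f(a, pair(c, a)), cons(c, 0)), cons(f(cons(pair(c, a), cons(c, pair(a, cons(a, 0)))), f(f(a, a), a)), f(cons(pair(c, f(a, a)), cons(c, 0)), a)))  →  f(cons(pair(c, a), cons(c, 0)), cons(f(cons(pair(c, a), cons(c, pair(a, cons(a, 0)))), f(f(a, a), a)), f(cons(pair(c, f(a, a)), cons(c, 0)), a)))   [R1 at 1.1]
2. f(cons(pair(c, a), cons(c, 0)), cons(f(cons(pair(c, a), cons(c, pair(a, cons(a, 0)))), f(f(a, a), a)), f(cons(pair(c, f(a, a)), cons(c, 0)), a)))  →  cons(f(cons(pair(c, a), cons(c, pair(a, cons(a, 0)))), f(f(a, a), a)), f(cons(pair(c, f(a, a)), cons(c, 0)), a))   [R3 at ε]
3. cons(f(cons(pair(c, a), cons(c, pair(a, cons(a, 0)))), f(f(a, a), a)), f(cons(pair(c, f(a, a)), cons(c, 0)), a))  →  cons(f(f(a, a), a), f(cons(pair(c, f(a, a)), cons(c, 0)), a))   [R3 at 1]
4. cons(f(f(a, a), a), f(cons(pair(c, f(a, a)), cons(c, 0)), a))  →  cons(f(a, a), f(cons(pair(c, f(a, a)), cons(c, 0)), a))   [R1 at 1.1]
5. cons(f(a, a), f(cons(pair(c, f(a, a)), cons(c, 0)), a))  →  cons(a, f(cons(pair(c, f(a, a)), cons(c, 0)), a))   [R1 at 1]
6. cons(a, f(cons(pair(c, f(a, a)), cons(c, 0)), a))  →  cons(a, f(cons(pair(c, a), cons(c, 0)), a))   [R1 at 2.1.1.2]
7. cons(a, f(cons(pair(c, a), cons(c, 0)), a))  →  cons(a, a)   [R3 at 2]

cons(a, a)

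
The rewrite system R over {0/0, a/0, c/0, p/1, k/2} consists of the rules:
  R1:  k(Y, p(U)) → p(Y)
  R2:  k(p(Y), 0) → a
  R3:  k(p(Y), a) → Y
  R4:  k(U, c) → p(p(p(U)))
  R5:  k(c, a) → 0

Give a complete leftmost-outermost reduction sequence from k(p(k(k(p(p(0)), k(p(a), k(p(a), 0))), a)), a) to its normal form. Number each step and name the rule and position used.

0

1. k(p(k(k(p(p(0)), k(p(a), k(p(a), 0))), a)), a)  →  k(k(p(p(0)), k(p(a), k(p(a), 0))), a)   [R3 at ε]
2. k(k(p(p(0)), k(p(a), k(p(a), 0))), a)  →  k(k(p(p(0)), k(p(a), a)), a)   [R2 at 1.2.2]
3. k(k(p(p(0)), k(p(a), a)), a)  →  k(k(p(p(0)), a), a)   [R3 at 1.2]
4. k(k(p(p(0)), a), a)  →  k(p(0), a)   [R3 at 1]
5. k(p(0), a)  →  0   [R3 at ε]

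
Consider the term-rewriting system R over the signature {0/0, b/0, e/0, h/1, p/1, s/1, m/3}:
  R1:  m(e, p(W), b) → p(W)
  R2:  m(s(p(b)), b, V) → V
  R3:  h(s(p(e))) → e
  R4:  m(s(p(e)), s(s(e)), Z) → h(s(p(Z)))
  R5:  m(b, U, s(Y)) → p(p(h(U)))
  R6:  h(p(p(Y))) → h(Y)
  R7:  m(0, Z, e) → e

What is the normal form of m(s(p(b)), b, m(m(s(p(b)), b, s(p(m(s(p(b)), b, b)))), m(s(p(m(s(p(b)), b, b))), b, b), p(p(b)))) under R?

1. m(s(p(b)), b, m(m(s(p(b)), b, s(p(m(s(p(b)), b, b)))), m(s(p(m(s(p(b)), b, b))), b, b), p(p(b))))  →  m(m(s(p(b)), b, s(p(m(s(p(b)), b, b)))), m(s(p(m(s(p(b)), b, b))), b, b), p(p(b)))   [R2 at ε]
2. m(m(s(p(b)), b, s(p(m(s(p(b)), b, b)))), m(s(p(m(s(p(b)), b, b))), b, b), p(p(b)))  →  m(s(p(m(s(p(b)), b, b))), m(s(p(m(s(p(b)), b, b))), b, b), p(p(b)))   [R2 at 1]
3. m(s(p(m(s(p(b)), b, b))), m(s(p(m(s(p(b)), b, b))), b, b), p(p(b)))  →  m(s(p(b)), m(s(p(m(s(p(b)), b, b))), b, b), p(p(b)))   [R2 at 1.1.1]
4. m(s(p(b)), m(s(p(m(s(p(b)), b, b))), b, b), p(p(b)))  →  m(s(p(b)), m(s(p(b)), b, b), p(p(b)))   [R2 at 2.1.1.1]
5. m(s(p(b)), m(s(p(b)), b, b), p(p(b)))  →  m(s(p(b)), b, p(p(b)))   [R2 at 2]
6. m(s(p(b)), b, p(p(b)))  →  p(p(b))   [R2 at ε]

p(p(b))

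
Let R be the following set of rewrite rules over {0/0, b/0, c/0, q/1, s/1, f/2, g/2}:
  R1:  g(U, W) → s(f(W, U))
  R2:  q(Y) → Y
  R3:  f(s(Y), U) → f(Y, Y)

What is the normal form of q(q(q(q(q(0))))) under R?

0

1. q(q(q(q(q(0)))))  →  q(q(q(q(0))))   [R2 at ε]
2. q(q(q(q(0))))  →  q(q(q(0)))   [R2 at ε]
3. q(q(q(0)))  →  q(q(0))   [R2 at ε]
4. q(q(0))  →  q(0)   [R2 at ε]
5. q(0)  →  0   [R2 at ε]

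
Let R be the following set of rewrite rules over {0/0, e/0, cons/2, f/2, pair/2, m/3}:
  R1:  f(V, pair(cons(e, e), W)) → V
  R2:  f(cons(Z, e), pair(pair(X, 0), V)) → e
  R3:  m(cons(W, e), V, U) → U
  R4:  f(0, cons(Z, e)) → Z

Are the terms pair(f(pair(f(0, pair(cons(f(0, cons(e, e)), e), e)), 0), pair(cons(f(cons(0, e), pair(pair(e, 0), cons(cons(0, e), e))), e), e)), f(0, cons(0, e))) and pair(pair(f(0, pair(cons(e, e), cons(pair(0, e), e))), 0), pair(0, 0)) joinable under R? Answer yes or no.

no — NF(t₁) = pair(pair(0, 0), 0), NF(t₂) = pair(pair(0, 0), pair(0, 0))

Reduce t₁ = pair(f(pair(f(0, pair(cons(f(0, cons(e, e)), e), e)), 0), pair(cons(f(cons(0, e), pair(pair(e, 0), cons(cons(0, e), e))), e), e)), f(0, cons(0, e))):
1. pair(f(pair(f(0, pair(cons(f(0, cons(e, e)), e), e)), 0), pair(cons(f(cons(0, e), pair(pair(e, 0), cons(cons(0, e), e))), e), e)), f(0, cons(0, e)))  →  pair(f(pair(f(0, pair(cons(e, e), e)), 0), pair(cons(f(cons(0, e), pair(pair(e, 0), cons(cons(0, e), e))), e), e)), f(0, cons(0, e)))   [R4 at 1.1.1.2.1.1]
2. pair(f(pair(f(0, pair(cons(e, e), e)), 0), pair(cons(f(cons(0, e), pair(pair(e, 0), cons(cons(0, e), e))), e), e)), f(0, cons(0, e)))  →  pair(f(pair(0, 0), pair(cons(f(cons(0, e), pair(pair(e, 0), cons(cons(0, e), e))), e), e)), f(0, cons(0, e)))   [R1 at 1.1.1]
3. pair(f(pair(0, 0), pair(cons(f(cons(0, e), pair(pair(e, 0), cons(cons(0, e), e))), e), e)), f(0, cons(0, e)))  →  pair(f(pair(0, 0), pair(cons(e, e), e)), f(0, cons(0, e)))   [R2 at 1.2.1.1]
4. pair(f(pair(0, 0), pair(cons(e, e), e)), f(0, cons(0, e)))  →  pair(pair(0, 0), f(0, cons(0, e)))   [R1 at 1]
5. pair(pair(0, 0), f(0, cons(0, e)))  →  pair(pair(0, 0), 0)   [R4 at 2]

Reduce t₂ = pair(pair(f(0, pair(cons(e, e), cons(pair(0, e), e))), 0), pair(0, 0)):
1. pair(pair(f(0, pair(cons(e, e), cons(pair(0, e), e))), 0), pair(0, 0))  →  pair(pair(0, 0), pair(0, 0))   [R1 at 1.1]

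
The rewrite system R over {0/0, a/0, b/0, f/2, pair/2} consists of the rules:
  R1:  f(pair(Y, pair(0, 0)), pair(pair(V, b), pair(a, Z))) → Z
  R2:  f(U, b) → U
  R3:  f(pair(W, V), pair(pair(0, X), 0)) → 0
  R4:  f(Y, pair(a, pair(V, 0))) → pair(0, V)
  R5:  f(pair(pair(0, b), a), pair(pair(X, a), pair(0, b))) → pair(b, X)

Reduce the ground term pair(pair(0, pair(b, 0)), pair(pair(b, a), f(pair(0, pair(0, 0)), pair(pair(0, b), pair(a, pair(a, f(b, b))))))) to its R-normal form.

pair(pair(0, pair(b, 0)), pair(pair(b, a), pair(a, b)))

1. pair(pair(0, pair(b, 0)), pair(pair(b, a), f(pair(0, pair(0, 0)), pair(pair(0, b), pair(a, pair(a, f(b, b)))))))  →  pair(pair(0, pair(b, 0)), pair(pair(b, a), pair(a, f(b, b))))   [R1 at 2.2]
2. pair(pair(0, pair(b, 0)), pair(pair(b, a), pair(a, f(b, b))))  →  pair(pair(0, pair(b, 0)), pair(pair(b, a), pair(a, b)))   [R2 at 2.2.2]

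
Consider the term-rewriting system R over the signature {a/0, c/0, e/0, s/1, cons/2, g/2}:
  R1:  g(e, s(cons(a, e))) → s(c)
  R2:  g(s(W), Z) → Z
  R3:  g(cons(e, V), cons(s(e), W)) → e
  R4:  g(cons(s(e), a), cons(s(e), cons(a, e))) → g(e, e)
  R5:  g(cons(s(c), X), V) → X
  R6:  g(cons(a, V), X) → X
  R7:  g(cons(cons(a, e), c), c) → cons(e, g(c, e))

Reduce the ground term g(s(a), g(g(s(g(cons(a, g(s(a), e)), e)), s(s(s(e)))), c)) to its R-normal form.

c

1. g(s(a), g(g(s(g(cons(a, g(s(a), e)), e)), s(s(s(e)))), c))  →  g(g(s(g(cons(a, g(s(a), e)), e)), s(s(s(e)))), c)   [R2 at ε]
2. g(g(s(g(cons(a, g(s(a), e)), e)), s(s(s(e)))), c)  →  g(s(s(s(e))), c)   [R2 at 1]
3. g(s(s(s(e))), c)  →  c   [R2 at ε]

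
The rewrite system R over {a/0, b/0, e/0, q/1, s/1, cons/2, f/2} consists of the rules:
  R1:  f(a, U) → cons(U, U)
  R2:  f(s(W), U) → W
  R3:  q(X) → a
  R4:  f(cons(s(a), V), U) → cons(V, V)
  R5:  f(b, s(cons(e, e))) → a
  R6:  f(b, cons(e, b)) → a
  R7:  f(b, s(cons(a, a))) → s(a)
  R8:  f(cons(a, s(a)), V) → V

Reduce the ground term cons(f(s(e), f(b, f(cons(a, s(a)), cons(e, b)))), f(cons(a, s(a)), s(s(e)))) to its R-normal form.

cons(e, s(s(e)))

1. cons(f(s(e), f(b, f(cons(a, s(a)), cons(e, b)))), f(cons(a, s(a)), s(s(e))))  →  cons(e, f(cons(a, s(a)), s(s(e))))   [R2 at 1]
2. cons(e, f(cons(a, s(a)), s(s(e))))  →  cons(e, s(s(e)))   [R8 at 2]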